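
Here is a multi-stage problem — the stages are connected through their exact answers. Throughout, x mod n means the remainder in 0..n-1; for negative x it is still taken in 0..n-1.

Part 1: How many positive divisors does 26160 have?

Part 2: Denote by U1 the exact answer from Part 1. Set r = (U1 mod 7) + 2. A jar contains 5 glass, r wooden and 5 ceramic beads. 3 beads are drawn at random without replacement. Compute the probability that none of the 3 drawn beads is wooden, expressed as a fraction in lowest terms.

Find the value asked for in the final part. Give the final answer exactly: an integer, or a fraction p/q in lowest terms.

Part 1: 26160 = 2^4 * 3 * 5 * 109; number of divisors = (4+1) * (1+1) * (1+1) * (1+1) = 40; answer 40
Part 2: U1 = 40; r = 7; total draws C(17,3) = 680; favorable C(10,3) = 120; P = 3/17; answer 3/17

3/17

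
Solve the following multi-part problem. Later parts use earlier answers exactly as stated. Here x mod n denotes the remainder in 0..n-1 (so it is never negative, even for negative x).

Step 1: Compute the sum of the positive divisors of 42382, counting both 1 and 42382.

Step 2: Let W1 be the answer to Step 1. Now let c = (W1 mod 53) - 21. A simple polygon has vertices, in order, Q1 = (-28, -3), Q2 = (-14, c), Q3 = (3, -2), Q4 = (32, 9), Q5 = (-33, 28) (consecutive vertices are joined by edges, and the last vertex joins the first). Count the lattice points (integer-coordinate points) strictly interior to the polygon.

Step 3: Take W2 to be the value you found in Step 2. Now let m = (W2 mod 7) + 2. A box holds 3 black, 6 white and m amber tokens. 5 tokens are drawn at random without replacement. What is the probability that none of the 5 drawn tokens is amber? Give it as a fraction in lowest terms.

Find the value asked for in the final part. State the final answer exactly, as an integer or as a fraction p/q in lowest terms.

9/442

Step 1: 42382 = 2 * 21191; sigma = (1 + 2) * (1 + 21191) = 3 * 21192 = 63576; answer 63576
Step 2: W1 = 63576; c = 8; cross terms: (-28*8 - -14*-3)=-266, (-14*-2 - 3*8)=4, (3*9 - 32*-2)=91, (32*28 - -33*9)=1193, (-33*-3 - -28*28)=883; twice the area = |1905| = 1905; area = 1905/2; boundary points = 1 + 1 + 1 + 1 + 1 = 5; strictly interior points = area - boundary/2 + 1 = 951; answer 951
Step 3: W2 = 951; m = 8; total draws C(17,5) = 6188; favorable C(9,5) = 126; P = 9/442; answer 9/442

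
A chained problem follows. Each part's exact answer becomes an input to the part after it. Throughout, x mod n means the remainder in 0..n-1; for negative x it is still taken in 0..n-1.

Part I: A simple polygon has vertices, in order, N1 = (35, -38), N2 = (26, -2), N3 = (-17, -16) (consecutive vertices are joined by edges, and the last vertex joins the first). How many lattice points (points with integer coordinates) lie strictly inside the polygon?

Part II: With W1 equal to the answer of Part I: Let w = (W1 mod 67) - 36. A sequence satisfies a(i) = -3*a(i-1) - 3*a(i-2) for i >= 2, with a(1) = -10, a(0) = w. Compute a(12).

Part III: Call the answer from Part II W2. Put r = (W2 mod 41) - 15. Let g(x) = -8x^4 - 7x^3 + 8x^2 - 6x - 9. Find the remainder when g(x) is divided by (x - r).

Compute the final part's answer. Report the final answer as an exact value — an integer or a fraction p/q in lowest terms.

-551017

Part I: cross terms: (35*-2 - 26*-38)=918, (26*-16 - -17*-2)=-450, (-17*-38 - 35*-16)=1206; twice the area = |1674| = 1674; area = 837; boundary points = 9 + 1 + 2 = 12; strictly interior points = area - boundary/2 + 1 = 832; answer 832
Part II: W1 = 832; w = -8; a(2) = -3*(-10) - 3*(-8) = 54; iterating: a(2)=54, a(3)=-132, a(4)=234, a(5)=-306, a(6)=216, a(7)=270, a(8)=-1458, a(9)=3564, a(10)=-6318, a(11)=8262, a(12)=-5832; answer -5832
Part III: W2 = -5832; r = 16; remainder = value at the root: -8*(16)^4 - 7*(16)^3 + 8*(16)^2 - 6*(16)^1 - 9 = (-524288) + (-28672) + (2048) + (-96) + (-9) = -551017; answer -551017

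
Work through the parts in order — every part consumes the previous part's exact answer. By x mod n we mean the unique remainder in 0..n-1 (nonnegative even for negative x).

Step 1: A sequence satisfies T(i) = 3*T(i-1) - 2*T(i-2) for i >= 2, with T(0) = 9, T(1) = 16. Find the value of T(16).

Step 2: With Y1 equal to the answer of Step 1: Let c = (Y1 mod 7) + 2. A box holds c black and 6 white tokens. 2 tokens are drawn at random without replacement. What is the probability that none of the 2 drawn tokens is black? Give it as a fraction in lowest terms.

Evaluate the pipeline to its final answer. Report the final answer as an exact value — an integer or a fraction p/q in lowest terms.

1/3

Step 1: T(2) = 3*(16) - 2*(9) = 30; iterating: T(2)=30, T(3)=58, T(4)=114, T(5)=226, T(6)=450, T(7)=898, T(8)=1794, T(9)=3586, T(10)=7170, T(11)=14338, T(12)=28674, T(13)=57346, T(14)=114690, T(15)=229378, T(16)=458754; answer 458754
Step 2: Y1 = 458754; c = 4; total draws C(10,2) = 45; favorable C(6,2) = 15; P = 1/3; answer 1/3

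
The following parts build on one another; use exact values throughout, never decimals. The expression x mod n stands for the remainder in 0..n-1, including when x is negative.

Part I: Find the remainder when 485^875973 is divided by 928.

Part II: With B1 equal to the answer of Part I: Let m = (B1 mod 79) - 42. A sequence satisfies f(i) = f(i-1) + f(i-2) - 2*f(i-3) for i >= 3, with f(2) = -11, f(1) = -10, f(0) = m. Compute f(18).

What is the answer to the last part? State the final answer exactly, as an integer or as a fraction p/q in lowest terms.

Part I: squarings mod 928: 485^1=485, 485^2=441, 485^4=529, 485^8=513, 485^16=545, 485^32=65, 485^64=513, 485^128=545, 485^256=65, 485^512=513, 485^1024=545, 485^2048=65, 485^4096=513, 485^8192=545, 485^16384=65, 485^32768=513, 485^65536=545, 485^131072=65, 485^262144=513, 485^524288=545; 485^875973 = 485^1 * 485^4 * 485^64 * 485^128 * 485^256 * 485^1024 * 485^2048 * 485^4096 * 485^16384 * 485^65536 * 485^262144 * 485^524288 = 597 (mod 928); answer 597
Part II: B1 = 597; m = 2; f(3) = 1*(-11) + 1*(-10) - 2*(2) = -25; iterating: f(3)=-25, f(4)=-16, f(5)=-19, f(6)=15, f(7)=28, f(8)=81, f(9)=79, f(10)=104, f(11)=21, f(12)=-33, f(13)=-220, f(14)=-295, f(15)=-449, f(16)=-304, f(17)=-163, f(18)=431; answer 431

431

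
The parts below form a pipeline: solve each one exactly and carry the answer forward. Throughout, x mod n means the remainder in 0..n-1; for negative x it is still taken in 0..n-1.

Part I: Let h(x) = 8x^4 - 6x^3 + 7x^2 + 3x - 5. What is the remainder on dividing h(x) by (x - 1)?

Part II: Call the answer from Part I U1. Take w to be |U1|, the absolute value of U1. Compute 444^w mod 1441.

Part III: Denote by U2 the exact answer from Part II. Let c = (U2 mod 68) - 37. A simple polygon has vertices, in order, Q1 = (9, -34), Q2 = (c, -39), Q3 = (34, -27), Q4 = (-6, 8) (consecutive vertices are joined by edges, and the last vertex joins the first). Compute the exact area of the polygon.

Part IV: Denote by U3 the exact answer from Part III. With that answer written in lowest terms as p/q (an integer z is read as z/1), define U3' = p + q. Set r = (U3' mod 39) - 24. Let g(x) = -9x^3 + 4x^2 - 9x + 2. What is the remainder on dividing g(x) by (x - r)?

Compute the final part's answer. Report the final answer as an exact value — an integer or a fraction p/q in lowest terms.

Part I: remainder = value at the root: 8*(1)^4 - 6*(1)^3 + 7*(1)^2 + 3*(1)^1 - 5 = (8) + (-6) + (7) + (3) + (-5) = 7; answer 7
Part II: U1 = 7; w = 7; squarings mod 1441: 444^1=444, 444^2=1160, 444^4=1147; 444^7 = 444^1 * 444^2 * 444^4 = 1402 (mod 1441); answer 1402
Part III: U2 = 1402; c = 5; cross terms: (9*-39 - 5*-34)=-181, (5*-27 - 34*-39)=1191, (34*8 - -6*-27)=110, (-6*-34 - 9*8)=132; twice the area = |1252| = 1252; area = 626; answer 626
Part IV: U3 = 626; threaded value p + q = 627; r = -21; remainder = value at the root: -9*(-21)^3 + 4*(-21)^2 - 9*(-21)^1 + 2 = (83349) + (1764) + (189) + (2) = 85304; answer 85304

85304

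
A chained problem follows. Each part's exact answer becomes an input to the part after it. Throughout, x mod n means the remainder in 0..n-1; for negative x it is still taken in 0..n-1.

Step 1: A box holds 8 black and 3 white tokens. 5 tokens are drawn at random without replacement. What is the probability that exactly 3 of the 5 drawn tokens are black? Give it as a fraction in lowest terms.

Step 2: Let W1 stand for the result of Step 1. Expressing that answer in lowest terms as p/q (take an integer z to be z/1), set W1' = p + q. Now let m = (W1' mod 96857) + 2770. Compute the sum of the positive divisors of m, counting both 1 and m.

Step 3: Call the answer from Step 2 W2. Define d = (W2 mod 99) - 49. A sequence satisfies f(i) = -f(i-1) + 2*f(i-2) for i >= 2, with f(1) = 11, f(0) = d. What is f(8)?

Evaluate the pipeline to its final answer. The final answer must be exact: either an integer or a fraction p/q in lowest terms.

Step 1: total draws C(11,5) = 462; favorable C(8,3)*C(3,2) = 168; P = 4/11; answer 4/11
Step 2: W1 = 4/11; threaded value p + q = 15; m = 2785; 2785 = 5 * 557; sigma = (1 + 5) * (1 + 557) = 6 * 558 = 3348; answer 3348
Step 3: W2 = 3348; d = 32; f(2) = -1*(11) + 2*(32) = 53; iterating: f(2)=53, f(3)=-31, f(4)=137, f(5)=-199, f(6)=473, f(7)=-871, f(8)=1817; answer 1817

1817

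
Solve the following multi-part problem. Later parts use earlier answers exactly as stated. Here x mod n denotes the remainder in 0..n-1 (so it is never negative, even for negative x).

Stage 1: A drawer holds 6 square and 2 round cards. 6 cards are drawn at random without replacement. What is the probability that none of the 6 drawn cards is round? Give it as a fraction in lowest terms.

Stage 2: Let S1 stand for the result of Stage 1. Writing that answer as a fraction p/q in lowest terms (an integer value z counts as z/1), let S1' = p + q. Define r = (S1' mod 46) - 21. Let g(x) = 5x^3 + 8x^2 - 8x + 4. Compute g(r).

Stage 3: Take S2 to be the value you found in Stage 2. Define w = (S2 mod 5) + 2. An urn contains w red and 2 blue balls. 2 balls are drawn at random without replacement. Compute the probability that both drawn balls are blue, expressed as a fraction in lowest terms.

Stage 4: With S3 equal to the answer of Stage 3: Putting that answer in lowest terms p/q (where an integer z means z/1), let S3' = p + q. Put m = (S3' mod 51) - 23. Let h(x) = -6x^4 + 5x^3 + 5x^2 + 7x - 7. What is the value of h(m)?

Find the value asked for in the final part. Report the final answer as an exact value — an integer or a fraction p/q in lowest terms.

-15932

Stage 1: total draws C(8,6) = 28; favorable C(6,6) = 1; P = 1/28; answer 1/28
Stage 2: S1 = 1/28; threaded value p + q = 29; r = 8; 5*(8)^3 + 8*(8)^2 - 8*(8)^1 + 4 = (2560) + (512) + (-64) + (4) = 3012; answer 3012
Stage 3: S2 = 3012; w = 4; total draws C(6,2) = 15; favorable C(2,2) = 1; P = 1/15; answer 1/15
Stage 4: S3 = 1/15; threaded value p + q = 16; m = -7; -6*(-7)^4 + 5*(-7)^3 + 5*(-7)^2 + 7*(-7)^1 - 7 = (-14406) + (-1715) + (245) + (-49) + (-7) = -15932; answer -15932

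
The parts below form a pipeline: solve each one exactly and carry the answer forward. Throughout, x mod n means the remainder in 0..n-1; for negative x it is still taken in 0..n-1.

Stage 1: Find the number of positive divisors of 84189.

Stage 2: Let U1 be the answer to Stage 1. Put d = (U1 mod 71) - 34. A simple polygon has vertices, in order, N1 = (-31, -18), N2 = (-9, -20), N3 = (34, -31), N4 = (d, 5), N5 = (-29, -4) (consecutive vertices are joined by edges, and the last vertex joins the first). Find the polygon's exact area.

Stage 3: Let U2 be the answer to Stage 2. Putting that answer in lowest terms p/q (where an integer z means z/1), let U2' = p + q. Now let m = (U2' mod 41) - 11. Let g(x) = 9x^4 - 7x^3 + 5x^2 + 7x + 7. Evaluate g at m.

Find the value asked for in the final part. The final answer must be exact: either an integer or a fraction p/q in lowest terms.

Stage 1: 84189 = 3 * 7 * 19 * 211; number of divisors = (1+1) * (1+1) * (1+1) * (1+1) = 16; answer 16
Stage 2: U1 = 16; d = -18; cross terms: (-31*-20 - -9*-18)=458, (-9*-31 - 34*-20)=959, (34*5 - -18*-31)=-388, (-18*-4 - -29*5)=217, (-29*-18 - -31*-4)=398; twice the area = |1644| = 1644; area = 822; answer 822
Stage 3: U2 = 822; threaded value p + q = 823; m = -8; 9*(-8)^4 - 7*(-8)^3 + 5*(-8)^2 + 7*(-8)^1 + 7 = (36864) + (3584) + (320) + (-56) + (7) = 40719; answer 40719

40719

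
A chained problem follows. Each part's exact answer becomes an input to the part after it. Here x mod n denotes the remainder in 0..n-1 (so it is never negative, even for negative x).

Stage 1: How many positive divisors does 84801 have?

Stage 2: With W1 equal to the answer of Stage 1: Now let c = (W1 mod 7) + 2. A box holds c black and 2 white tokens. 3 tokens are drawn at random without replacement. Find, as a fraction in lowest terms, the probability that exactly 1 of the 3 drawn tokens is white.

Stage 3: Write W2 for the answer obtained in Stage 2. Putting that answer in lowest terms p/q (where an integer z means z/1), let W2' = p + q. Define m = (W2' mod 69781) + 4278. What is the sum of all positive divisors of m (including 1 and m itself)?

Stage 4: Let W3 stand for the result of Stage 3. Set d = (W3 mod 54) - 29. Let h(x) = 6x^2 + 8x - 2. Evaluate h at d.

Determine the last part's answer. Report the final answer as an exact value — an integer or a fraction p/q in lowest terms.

Stage 1: 84801 = 3 * 23 * 1229; number of divisors = (1+1) * (1+1) * (1+1) = 8; answer 8
Stage 2: W1 = 8; c = 3; total draws C(5,3) = 10; favorable C(2,1)*C(3,2) = 6; P = 3/5; answer 3/5
Stage 3: W2 = 3/5; threaded value p + q = 8; m = 4286; 4286 = 2 * 2143; sigma = (1 + 2) * (1 + 2143) = 3 * 2144 = 6432; answer 6432
Stage 4: W3 = 6432; d = -23; 6*(-23)^2 + 8*(-23)^1 - 2 = (3174) + (-184) + (-2) = 2988; answer 2988

2988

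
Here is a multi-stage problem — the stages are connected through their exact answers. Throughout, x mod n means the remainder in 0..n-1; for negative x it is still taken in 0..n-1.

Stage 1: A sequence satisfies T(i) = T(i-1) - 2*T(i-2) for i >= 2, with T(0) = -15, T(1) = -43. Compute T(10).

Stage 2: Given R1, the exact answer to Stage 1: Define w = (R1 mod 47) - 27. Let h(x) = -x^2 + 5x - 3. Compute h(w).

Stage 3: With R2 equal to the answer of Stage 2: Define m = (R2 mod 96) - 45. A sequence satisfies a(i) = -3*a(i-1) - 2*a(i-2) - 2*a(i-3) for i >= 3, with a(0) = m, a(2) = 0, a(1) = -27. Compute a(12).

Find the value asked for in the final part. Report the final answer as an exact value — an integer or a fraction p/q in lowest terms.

Stage 1: T(2) = 1*(-43) - 2*(-15) = -13; iterating: T(2)=-13, T(3)=73, T(4)=99, T(5)=-47, T(6)=-245, T(7)=-151, T(8)=339, T(9)=641, T(10)=-37; answer -37
Stage 2: R1 = -37; w = -17; -1*(-17)^2 + 5*(-17)^1 - 3 = (-289) + (-85) + (-3) = -377; answer -377
Stage 3: R2 = -377; m = -38; a(3) = -3*(0) - 2*(-27) - 2*(-38) = 130; iterating: a(3)=130, a(4)=-336, a(5)=748, a(6)=-1832, a(7)=4672, a(8)=-11848, a(9)=29864, a(10)=-75240, a(11)=189688, a(12)=-478312; answer -478312

-478312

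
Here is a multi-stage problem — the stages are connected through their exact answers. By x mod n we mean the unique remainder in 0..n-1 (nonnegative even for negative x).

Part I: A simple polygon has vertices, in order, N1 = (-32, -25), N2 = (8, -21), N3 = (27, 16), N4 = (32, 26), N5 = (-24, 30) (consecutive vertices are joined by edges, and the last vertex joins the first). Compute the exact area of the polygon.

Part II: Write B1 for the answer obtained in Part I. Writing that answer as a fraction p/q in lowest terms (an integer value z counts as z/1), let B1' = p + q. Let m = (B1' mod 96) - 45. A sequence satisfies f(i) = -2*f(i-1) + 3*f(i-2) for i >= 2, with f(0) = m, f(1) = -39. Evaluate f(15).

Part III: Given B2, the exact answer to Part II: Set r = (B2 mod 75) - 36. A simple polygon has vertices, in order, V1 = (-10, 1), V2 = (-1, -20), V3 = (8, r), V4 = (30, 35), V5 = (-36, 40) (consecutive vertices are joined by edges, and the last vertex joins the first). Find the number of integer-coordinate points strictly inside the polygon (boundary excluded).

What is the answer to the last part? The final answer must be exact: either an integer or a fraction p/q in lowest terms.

Part I: cross terms: (-32*-21 - 8*-25)=872, (8*16 - 27*-21)=695, (27*26 - 32*16)=190, (32*30 - -24*26)=1584, (-24*-25 - -32*30)=1560; twice the area = |4901| = 4901; area = 4901/2; answer 4901/2
Part II: B1 = 4901/2; threaded value p + q = 4903; m = -38; f(2) = -2*(-39) + 3*(-38) = -36; iterating: f(2)=-36, f(3)=-45, f(4)=-18, f(5)=-99, f(6)=144, f(7)=-585, f(8)=1602, f(9)=-4959, f(10)=14724, f(11)=-44325, f(12)=132822, f(13)=-398619, f(14)=1195704, f(15)=-3587265; answer -3587265
Part III: B2 = -3587265; r = 24; cross terms: (-10*-20 - -1*1)=201, (-1*24 - 8*-20)=136, (8*35 - 30*24)=-440, (30*40 - -36*35)=2460, (-36*1 - -10*40)=364; twice the area = |2721| = 2721; area = 2721/2; boundary points = 3 + 1 + 11 + 1 + 13 = 29; strictly interior points = area - boundary/2 + 1 = 1347; answer 1347

1347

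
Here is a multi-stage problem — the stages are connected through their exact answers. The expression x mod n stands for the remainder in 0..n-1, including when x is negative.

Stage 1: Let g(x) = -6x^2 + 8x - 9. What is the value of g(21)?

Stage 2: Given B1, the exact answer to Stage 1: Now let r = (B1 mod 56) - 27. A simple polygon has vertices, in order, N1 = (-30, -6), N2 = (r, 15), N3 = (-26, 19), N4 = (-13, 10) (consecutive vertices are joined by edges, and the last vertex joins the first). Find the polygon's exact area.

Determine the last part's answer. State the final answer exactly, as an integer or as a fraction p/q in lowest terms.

Stage 1: -6*(21)^2 + 8*(21)^1 - 9 = (-2646) + (168) + (-9) = -2487; answer -2487
Stage 2: B1 = -2487; r = 6; cross terms: (-30*15 - 6*-6)=-414, (6*19 - -26*15)=504, (-26*10 - -13*19)=-13, (-13*-6 - -30*10)=378; twice the area = |455| = 455; area = 455/2; answer 455/2

455/2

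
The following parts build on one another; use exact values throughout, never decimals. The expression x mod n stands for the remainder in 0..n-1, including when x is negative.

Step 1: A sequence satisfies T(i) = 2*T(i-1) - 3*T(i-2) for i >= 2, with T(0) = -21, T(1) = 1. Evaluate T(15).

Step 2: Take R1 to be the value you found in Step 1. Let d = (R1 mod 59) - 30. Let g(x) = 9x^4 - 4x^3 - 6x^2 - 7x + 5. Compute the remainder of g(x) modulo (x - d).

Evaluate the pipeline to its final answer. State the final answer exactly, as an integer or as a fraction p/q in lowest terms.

Step 1: T(2) = 2*(1) - 3*(-21) = 65; iterating: T(2)=65, T(3)=127, T(4)=59, T(5)=-263, T(6)=-703, T(7)=-617, T(8)=875, T(9)=3601, T(10)=4577, T(11)=-1649, T(12)=-17029, T(13)=-29111, T(14)=-7135, T(15)=73063; answer 73063
Step 2: R1 = 73063; d = -9; remainder = value at the root: 9*(-9)^4 - 4*(-9)^3 - 6*(-9)^2 - 7*(-9)^1 + 5 = (59049) + (2916) + (-486) + (63) + (5) = 61547; answer 61547

61547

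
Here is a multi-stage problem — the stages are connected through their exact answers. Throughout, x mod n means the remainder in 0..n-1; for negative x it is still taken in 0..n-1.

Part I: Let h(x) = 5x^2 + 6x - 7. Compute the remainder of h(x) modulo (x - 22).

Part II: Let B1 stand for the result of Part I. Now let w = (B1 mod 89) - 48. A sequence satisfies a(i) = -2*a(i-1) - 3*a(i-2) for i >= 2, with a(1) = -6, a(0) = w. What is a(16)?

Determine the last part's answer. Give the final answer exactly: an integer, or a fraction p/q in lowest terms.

Part I: remainder = value at the root: 5*(22)^2 + 6*(22)^1 - 7 = (2420) + (132) + (-7) = 2545; answer 2545
Part II: B1 = 2545; w = 5; a(2) = -2*(-6) - 3*(5) = -3; iterating: a(2)=-3, a(3)=24, a(4)=-39, a(5)=6, a(6)=105, a(7)=-228, a(8)=141, a(9)=402, a(10)=-1227, a(11)=1248, a(12)=1185, a(13)=-6114, a(14)=8673, a(15)=996, a(16)=-28011; answer -28011

-28011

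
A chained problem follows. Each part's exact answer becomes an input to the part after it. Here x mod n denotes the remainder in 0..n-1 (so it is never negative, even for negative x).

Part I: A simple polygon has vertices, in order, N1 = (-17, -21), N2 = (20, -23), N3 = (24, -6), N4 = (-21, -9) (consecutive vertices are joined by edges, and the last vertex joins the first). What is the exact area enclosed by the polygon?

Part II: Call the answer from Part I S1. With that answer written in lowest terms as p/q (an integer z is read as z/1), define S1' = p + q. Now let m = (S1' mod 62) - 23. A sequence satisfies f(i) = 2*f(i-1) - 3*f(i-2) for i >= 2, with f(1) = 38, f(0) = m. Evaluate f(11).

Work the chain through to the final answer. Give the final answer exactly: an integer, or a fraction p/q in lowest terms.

Part I: cross terms: (-17*-23 - 20*-21)=811, (20*-6 - 24*-23)=432, (24*-9 - -21*-6)=-342, (-21*-21 - -17*-9)=288; twice the area = |1189| = 1189; area = 1189/2; answer 1189/2
Part II: S1 = 1189/2; threaded value p + q = 1191; m = -10; f(2) = 2*(38) - 3*(-10) = 106; iterating: f(2)=106, f(3)=98, f(4)=-122, f(5)=-538, f(6)=-710, f(7)=194, f(8)=2518, f(9)=4454, f(10)=1354, f(11)=-10654; answer -10654

-10654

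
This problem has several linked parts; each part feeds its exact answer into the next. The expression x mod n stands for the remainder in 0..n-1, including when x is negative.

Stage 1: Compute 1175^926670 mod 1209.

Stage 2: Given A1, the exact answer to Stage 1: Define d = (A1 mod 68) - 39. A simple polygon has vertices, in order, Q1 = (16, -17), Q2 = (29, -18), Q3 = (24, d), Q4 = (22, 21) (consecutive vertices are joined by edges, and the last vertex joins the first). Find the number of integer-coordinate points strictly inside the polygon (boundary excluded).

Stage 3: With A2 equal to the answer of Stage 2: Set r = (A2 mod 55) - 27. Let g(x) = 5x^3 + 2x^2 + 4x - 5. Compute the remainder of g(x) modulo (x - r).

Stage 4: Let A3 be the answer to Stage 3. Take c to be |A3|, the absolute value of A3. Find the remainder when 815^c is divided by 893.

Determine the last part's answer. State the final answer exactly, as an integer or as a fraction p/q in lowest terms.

Stage 1: squarings mod 1209: 1175^1=1175, 1175^2=1156, 1175^4=391, 1175^8=547, 1175^16=586, 1175^32=40, 1175^64=391, 1175^128=547, 1175^256=586, 1175^512=40, 1175^1024=391, 1175^2048=547, 1175^4096=586, 1175^8192=40, 1175^16384=391, 1175^32768=547, 1175^65536=586, 1175^131072=40, 1175^262144=391, 1175^524288=547; 1175^926670 = 1175^2 * 1175^4 * 1175^8 * 1175^64 * 1175^128 * 1175^256 * 1175^512 * 1175^8192 * 1175^131072 * 1175^262144 * 1175^524288 = 1117 (mod 1209); answer 1117
Stage 2: A1 = 1117; d = -10; cross terms: (16*-18 - 29*-17)=205, (29*-10 - 24*-18)=142, (24*21 - 22*-10)=724, (22*-17 - 16*21)=-710; twice the area = |361| = 361; area = 361/2; boundary points = 1 + 1 + 1 + 2 = 5; strictly interior points = area - boundary/2 + 1 = 179; answer 179
Stage 3: A2 = 179; r = -13; remainder = value at the root: 5*(-13)^3 + 2*(-13)^2 + 4*(-13)^1 - 5 = (-10985) + (338) + (-52) + (-5) = -10704; answer -10704
Stage 4: A3 = -10704; c = 10704; squarings mod 893: 815^1=815, 815^2=726, 815^4=206, 815^8=465, 815^16=119, 815^32=766, 815^64=55, 815^128=346, 815^256=54, 815^512=237, 815^1024=803, 815^2048=63, 815^4096=397, 815^8192=441; 815^10704 = 815^16 * 815^64 * 815^128 * 815^256 * 815^2048 * 815^8192 = 296 (mod 893); answer 296

296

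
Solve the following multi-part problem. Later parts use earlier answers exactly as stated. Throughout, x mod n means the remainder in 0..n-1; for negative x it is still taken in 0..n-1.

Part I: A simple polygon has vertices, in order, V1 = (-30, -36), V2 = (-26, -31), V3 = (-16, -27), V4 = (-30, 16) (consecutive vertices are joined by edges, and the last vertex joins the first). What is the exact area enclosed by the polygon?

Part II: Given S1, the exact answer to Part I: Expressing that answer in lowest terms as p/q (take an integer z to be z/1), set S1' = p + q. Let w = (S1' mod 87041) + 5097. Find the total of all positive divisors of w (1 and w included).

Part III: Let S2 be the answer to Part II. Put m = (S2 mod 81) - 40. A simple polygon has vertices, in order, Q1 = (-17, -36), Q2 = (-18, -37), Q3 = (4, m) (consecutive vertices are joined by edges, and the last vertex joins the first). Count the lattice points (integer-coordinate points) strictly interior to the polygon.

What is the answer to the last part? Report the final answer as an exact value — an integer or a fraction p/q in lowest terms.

9

Part I: cross terms: (-30*-31 - -26*-36)=-6, (-26*-27 - -16*-31)=206, (-16*16 - -30*-27)=-1066, (-30*-36 - -30*16)=1560; twice the area = |694| = 694; area = 347; answer 347
Part II: S1 = 347; threaded value p + q = 348; w = 5445; 5445 = 3^2 * 5 * 11^2; sigma = (1 + 3 + 9) * (1 + 5) * (1 + 11 + 121) = 13 * 6 * 133 = 10374; answer 10374
Part III: S2 = 10374; m = -34; cross terms: (-17*-37 - -18*-36)=-19, (-18*-34 - 4*-37)=760, (4*-36 - -17*-34)=-722; twice the area = |19| = 19; area = 19/2; boundary points = 1 + 1 + 1 = 3; strictly interior points = area - boundary/2 + 1 = 9; answer 9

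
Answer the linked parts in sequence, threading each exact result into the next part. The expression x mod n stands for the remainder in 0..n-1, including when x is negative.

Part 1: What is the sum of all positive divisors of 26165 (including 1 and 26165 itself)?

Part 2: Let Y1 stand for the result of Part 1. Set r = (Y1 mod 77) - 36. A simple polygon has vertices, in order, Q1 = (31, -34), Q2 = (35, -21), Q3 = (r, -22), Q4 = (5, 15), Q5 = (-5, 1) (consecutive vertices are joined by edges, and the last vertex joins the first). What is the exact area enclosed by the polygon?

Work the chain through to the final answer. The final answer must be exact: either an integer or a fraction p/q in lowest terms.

571

Part 1: 26165 = 5 * 5233; sigma = (1 + 5) * (1 + 5233) = 6 * 5234 = 31404; answer 31404
Part 2: Y1 = 31404; r = 29; cross terms: (31*-21 - 35*-34)=539, (35*-22 - 29*-21)=-161, (29*15 - 5*-22)=545, (5*1 - -5*15)=80, (-5*-34 - 31*1)=139; twice the area = |1142| = 1142; area = 571; answer 571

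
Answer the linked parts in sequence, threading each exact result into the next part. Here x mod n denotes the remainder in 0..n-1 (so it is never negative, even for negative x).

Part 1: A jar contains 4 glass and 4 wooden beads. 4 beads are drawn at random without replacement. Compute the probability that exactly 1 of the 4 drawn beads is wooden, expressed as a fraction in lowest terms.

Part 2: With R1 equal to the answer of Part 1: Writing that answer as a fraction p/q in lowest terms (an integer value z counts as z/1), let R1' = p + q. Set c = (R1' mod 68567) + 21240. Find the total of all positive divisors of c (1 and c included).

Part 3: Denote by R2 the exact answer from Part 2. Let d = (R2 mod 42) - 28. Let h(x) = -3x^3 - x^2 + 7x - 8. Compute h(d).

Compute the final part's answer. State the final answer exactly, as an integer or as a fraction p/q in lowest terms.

Part 1: total draws C(8,4) = 70; favorable C(4,1)*C(4,3) = 16; P = 8/35; answer 8/35
Part 2: R1 = 8/35; threaded value p + q = 43; c = 21283; 21283 is prime, so its only divisors are 1 and 21283; sigma = 1 + 21283 = 21284; answer 21284
Part 3: R2 = 21284; d = 4; -3*(4)^3 - 1*(4)^2 + 7*(4)^1 - 8 = (-192) + (-16) + (28) + (-8) = -188; answer -188

-188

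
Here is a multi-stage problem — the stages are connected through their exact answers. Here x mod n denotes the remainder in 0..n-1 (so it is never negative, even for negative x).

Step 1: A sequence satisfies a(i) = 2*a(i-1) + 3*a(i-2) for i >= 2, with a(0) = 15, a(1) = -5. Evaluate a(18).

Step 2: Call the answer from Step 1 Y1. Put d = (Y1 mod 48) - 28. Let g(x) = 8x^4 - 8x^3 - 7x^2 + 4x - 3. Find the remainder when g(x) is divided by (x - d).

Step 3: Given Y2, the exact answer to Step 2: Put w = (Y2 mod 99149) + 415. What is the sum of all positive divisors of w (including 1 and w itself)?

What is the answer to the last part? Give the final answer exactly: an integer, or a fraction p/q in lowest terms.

16562

Step 1: a(2) = 2*(-5) + 3*(15) = 35; iterating: a(2)=35, a(3)=55, a(4)=215, a(5)=595, a(6)=1835, a(7)=5455, a(8)=16415, a(9)=49195, a(10)=147635, a(11)=442855, a(12)=1328615, a(13)=3985795, a(14)=11957435, a(15)=35872255, a(16)=107616815, a(17)=322850395, a(18)=968551235; answer 968551235
Step 2: Y1 = 968551235; d = 7; remainder = value at the root: 8*(7)^4 - 8*(7)^3 - 7*(7)^2 + 4*(7)^1 - 3 = (19208) + (-2744) + (-343) + (28) + (-3) = 16146; answer 16146
Step 3: Y2 = 16146; w = 16561; 16561 is prime, so its only divisors are 1 and 16561; sigma = 1 + 16561 = 16562; answer 16562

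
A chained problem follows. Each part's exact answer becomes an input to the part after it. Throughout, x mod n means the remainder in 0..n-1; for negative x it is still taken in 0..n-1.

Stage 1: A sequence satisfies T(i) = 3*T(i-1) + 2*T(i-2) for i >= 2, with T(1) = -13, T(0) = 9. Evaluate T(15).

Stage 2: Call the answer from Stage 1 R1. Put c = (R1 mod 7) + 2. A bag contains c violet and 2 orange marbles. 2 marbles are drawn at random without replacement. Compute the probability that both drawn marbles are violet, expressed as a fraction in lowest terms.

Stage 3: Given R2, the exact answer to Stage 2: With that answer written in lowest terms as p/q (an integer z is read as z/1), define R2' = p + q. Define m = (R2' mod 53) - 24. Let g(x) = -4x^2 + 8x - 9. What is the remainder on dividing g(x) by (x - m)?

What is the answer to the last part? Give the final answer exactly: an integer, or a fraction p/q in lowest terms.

-1301

Stage 1: T(2) = 3*(-13) + 2*(9) = -21; iterating: T(2)=-21, T(3)=-89, T(4)=-309, T(5)=-1105, T(6)=-3933, T(7)=-14009, T(8)=-49893, T(9)=-177697, T(10)=-632877, T(11)=-2254025, T(12)=-8027829, T(13)=-28591537, T(14)=-101830269, T(15)=-362673881; answer -362673881
Stage 2: R1 = -362673881; c = 6; total draws C(8,2) = 28; favorable C(6,2) = 15; P = 15/28; answer 15/28
Stage 3: R2 = 15/28; threaded value p + q = 43; m = 19; remainder = value at the root: -4*(19)^2 + 8*(19)^1 - 9 = (-1444) + (152) + (-9) = -1301; answer -1301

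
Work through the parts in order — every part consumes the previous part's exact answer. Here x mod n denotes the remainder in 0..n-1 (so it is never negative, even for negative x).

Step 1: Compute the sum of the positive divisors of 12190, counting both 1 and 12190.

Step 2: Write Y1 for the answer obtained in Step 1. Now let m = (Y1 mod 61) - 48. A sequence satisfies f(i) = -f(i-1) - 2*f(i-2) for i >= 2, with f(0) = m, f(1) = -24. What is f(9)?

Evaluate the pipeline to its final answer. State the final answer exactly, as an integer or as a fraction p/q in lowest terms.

540

Step 1: 12190 = 2 * 5 * 23 * 53; sigma = (1 + 2) * (1 + 5) * (1 + 23) * (1 + 53) = 3 * 6 * 24 * 54 = 23328; answer 23328
Step 2: Y1 = 23328; m = -22; f(2) = -1*(-24) - 2*(-22) = 68; iterating: f(2)=68, f(3)=-20, f(4)=-116, f(5)=156, f(6)=76, f(7)=-388, f(8)=236, f(9)=540; answer 540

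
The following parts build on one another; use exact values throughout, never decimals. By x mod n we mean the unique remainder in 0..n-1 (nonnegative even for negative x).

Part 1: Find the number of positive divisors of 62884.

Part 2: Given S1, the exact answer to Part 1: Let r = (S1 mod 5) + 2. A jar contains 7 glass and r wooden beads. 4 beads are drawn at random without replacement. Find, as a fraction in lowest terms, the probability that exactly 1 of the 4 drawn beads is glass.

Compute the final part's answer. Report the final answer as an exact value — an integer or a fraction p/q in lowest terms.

14/165

Part 1: 62884 = 2^2 * 79 * 199; number of divisors = (2+1) * (1+1) * (1+1) = 12; answer 12
Part 2: S1 = 12; r = 4; total draws C(11,4) = 330; favorable C(7,1)*C(4,3) = 28; P = 14/165; answer 14/165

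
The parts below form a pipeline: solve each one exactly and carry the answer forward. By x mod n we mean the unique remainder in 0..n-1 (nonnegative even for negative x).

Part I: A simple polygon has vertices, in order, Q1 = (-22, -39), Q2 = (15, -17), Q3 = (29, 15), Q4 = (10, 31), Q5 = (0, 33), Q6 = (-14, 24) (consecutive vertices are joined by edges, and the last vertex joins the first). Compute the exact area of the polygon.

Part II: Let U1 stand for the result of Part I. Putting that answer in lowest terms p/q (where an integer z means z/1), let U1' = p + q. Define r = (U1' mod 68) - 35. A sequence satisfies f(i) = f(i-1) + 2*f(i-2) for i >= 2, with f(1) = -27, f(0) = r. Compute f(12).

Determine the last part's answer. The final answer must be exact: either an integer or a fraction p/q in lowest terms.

-31391

Part I: cross terms: (-22*-17 - 15*-39)=959, (15*15 - 29*-17)=718, (29*31 - 10*15)=749, (10*33 - 0*31)=330, (0*24 - -14*33)=462, (-14*-39 - -22*24)=1074; twice the area = |4292| = 4292; area = 2146; answer 2146
Part II: U1 = 2146; threaded value p + q = 2147; r = 4; f(2) = 1*(-27) + 2*(4) = -19; iterating: f(2)=-19, f(3)=-73, f(4)=-111, f(5)=-257, f(6)=-479, f(7)=-993, f(8)=-1951, f(9)=-3937, f(10)=-7839, f(11)=-15713, f(12)=-31391; answer -31391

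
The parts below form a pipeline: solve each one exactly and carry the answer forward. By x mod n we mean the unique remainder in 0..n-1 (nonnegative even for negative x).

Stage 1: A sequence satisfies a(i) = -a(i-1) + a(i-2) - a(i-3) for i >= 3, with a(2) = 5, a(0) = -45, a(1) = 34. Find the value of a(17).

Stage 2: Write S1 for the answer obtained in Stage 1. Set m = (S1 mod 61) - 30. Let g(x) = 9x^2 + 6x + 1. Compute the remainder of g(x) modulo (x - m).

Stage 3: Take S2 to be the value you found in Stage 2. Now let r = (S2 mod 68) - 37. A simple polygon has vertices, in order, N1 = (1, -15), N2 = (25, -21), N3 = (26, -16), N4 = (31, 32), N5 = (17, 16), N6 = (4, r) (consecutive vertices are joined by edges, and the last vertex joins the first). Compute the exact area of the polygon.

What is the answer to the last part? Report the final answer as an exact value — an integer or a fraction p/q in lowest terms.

Stage 1: a(3) = -1*(5) + 1*(34) - 1*(-45) = 74; iterating: a(3)=74, a(4)=-103, a(5)=172, a(6)=-349, a(7)=624, a(8)=-1145, a(9)=2118, a(10)=-3887, a(11)=7150, a(12)=-13155, a(13)=24192, a(14)=-44497, a(15)=81844, a(16)=-150533, a(17)=276874; answer 276874
Stage 2: S1 = 276874; m = 26; remainder = value at the root: 9*(26)^2 + 6*(26)^1 + 1 = (6084) + (156) + (1) = 6241; answer 6241
Stage 3: S2 = 6241; r = 16; cross terms: (1*-21 - 25*-15)=354, (25*-16 - 26*-21)=146, (26*32 - 31*-16)=1328, (31*16 - 17*32)=-48, (17*16 - 4*16)=208, (4*-15 - 1*16)=-76; twice the area = |1912| = 1912; area = 956; answer 956

956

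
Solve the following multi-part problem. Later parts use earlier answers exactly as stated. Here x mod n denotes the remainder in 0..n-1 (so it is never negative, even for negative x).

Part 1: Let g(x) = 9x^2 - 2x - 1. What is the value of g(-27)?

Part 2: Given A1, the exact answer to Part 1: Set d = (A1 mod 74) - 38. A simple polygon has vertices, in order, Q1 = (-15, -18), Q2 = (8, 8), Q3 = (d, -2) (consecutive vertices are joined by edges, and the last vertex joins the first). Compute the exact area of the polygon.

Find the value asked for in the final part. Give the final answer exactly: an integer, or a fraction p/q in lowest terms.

119

Part 1: 9*(-27)^2 - 2*(-27)^1 - 1 = (6561) + (54) + (-1) = 6614; answer 6614
Part 2: A1 = 6614; d = -10; cross terms: (-15*8 - 8*-18)=24, (8*-2 - -10*8)=64, (-10*-18 - -15*-2)=150; twice the area = |238| = 238; area = 119; answer 119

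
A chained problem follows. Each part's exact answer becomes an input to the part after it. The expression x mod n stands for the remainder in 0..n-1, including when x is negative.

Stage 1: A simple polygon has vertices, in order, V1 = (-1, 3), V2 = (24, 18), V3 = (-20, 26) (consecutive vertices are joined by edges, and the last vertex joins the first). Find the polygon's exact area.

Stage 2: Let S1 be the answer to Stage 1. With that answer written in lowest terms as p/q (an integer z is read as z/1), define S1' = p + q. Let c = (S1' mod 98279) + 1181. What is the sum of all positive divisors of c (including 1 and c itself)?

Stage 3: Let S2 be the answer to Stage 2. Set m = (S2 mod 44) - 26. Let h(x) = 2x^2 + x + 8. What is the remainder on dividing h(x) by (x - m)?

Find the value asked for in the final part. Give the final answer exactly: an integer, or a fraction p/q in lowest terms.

Stage 1: cross terms: (-1*18 - 24*3)=-90, (24*26 - -20*18)=984, (-20*3 - -1*26)=-34; twice the area = |860| = 860; area = 430; answer 430
Stage 2: S1 = 430; threaded value p + q = 431; c = 1612; 1612 = 2^2 * 13 * 31; sigma = (1 + 2 + 4) * (1 + 13) * (1 + 31) = 7 * 14 * 32 = 3136; answer 3136
Stage 3: S2 = 3136; m = -14; remainder = value at the root: 2*(-14)^2 + 1*(-14)^1 + 8 = (392) + (-14) + (8) = 386; answer 386

386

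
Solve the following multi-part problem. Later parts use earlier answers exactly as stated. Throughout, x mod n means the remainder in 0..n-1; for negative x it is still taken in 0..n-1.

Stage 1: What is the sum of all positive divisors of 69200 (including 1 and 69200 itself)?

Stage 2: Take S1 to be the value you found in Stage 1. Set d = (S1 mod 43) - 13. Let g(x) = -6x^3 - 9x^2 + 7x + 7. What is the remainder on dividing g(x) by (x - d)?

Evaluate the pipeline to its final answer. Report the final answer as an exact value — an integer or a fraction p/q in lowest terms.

Stage 1: 69200 = 2^4 * 5^2 * 173; sigma = (1 + 2 + 4 + 8 + 16) * (1 + 5 + 25) * (1 + 173) = 31 * 31 * 174 = 167214; answer 167214
Stage 2: S1 = 167214; d = 17; remainder = value at the root: -6*(17)^3 - 9*(17)^2 + 7*(17)^1 + 7 = (-29478) + (-2601) + (119) + (7) = -31953; answer -31953

-31953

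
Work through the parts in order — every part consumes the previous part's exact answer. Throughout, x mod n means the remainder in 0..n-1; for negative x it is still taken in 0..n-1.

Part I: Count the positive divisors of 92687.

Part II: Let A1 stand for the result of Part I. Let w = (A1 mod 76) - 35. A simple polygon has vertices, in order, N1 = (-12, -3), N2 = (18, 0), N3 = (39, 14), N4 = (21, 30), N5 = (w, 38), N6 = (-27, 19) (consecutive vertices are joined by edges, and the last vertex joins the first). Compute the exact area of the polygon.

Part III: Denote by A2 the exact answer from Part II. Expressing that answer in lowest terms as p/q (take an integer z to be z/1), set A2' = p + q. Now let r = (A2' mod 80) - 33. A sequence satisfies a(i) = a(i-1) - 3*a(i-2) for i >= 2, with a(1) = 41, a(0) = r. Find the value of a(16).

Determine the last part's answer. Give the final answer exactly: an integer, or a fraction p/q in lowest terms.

84611

Part I: 92687 = 7 * 13241; number of divisors = (1+1) * (1+1) = 4; answer 4
Part II: A1 = 4; w = -31; cross terms: (-12*0 - 18*-3)=54, (18*14 - 39*0)=252, (39*30 - 21*14)=876, (21*38 - -31*30)=1728, (-31*19 - -27*38)=437, (-27*-3 - -12*19)=309; twice the area = |3656| = 3656; area = 1828; answer 1828
Part III: A2 = 1828; threaded value p + q = 1829; r = 36; a(2) = 1*(41) - 3*(36) = -67; iterating: a(2)=-67, a(3)=-190, a(4)=11, a(5)=581, a(6)=548, a(7)=-1195, a(8)=-2839, a(9)=746, a(10)=9263, a(11)=7025, a(12)=-20764, a(13)=-41839, a(14)=20453, a(15)=145970, a(16)=84611; answer 84611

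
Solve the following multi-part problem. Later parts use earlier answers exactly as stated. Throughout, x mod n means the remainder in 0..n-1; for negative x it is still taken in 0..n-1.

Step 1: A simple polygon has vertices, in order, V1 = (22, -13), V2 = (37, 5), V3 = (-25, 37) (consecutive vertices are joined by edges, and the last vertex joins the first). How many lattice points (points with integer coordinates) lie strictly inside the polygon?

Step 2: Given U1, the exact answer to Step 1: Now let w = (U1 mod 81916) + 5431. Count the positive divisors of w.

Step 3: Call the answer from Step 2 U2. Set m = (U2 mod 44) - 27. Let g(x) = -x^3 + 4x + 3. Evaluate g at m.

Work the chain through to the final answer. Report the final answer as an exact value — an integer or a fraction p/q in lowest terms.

12078

Step 1: cross terms: (22*5 - 37*-13)=591, (37*37 - -25*5)=1494, (-25*-13 - 22*37)=-489; twice the area = |1596| = 1596; area = 798; boundary points = 3 + 2 + 1 = 6; strictly interior points = area - boundary/2 + 1 = 796; answer 796
Step 2: U1 = 796; w = 6227; 6227 = 13 * 479; number of divisors = (1+1) * (1+1) = 4; answer 4
Step 3: U2 = 4; m = -23; -1*(-23)^3 + 4*(-23)^1 + 3 = (12167) + (-92) + (3) = 12078; answer 12078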